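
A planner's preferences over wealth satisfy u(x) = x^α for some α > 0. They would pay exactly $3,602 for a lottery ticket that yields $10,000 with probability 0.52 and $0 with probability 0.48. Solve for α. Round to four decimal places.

α ≈ 0.6404

EU(lottery) = 0.52·10000^α + 0.48·0 = 0.52·10000^α.
Equating: 3602^α = 0.52·10000^α, i.e. 0.3602^α = 0.52.
α = ln(0.52) / ln(3602/10000) = -0.6539265/-1.0210958 ≈ 0.6404.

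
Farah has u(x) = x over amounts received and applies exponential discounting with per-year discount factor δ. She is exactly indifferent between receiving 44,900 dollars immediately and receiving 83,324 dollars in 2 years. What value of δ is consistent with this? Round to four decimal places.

δ ≈ 0.7341

Indifference means u(44900) = δ^2 · u(83324), so δ^2 = u(44900)/u(83324).
With u(x) = x: δ^2 = 44900/83324 = 0.53886.
So δ = 0.53886^(1/2) ≈ 0.7341.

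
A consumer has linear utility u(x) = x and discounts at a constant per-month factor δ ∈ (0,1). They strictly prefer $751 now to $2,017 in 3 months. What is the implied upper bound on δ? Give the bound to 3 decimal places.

The preference means 751 > δ^3·2017.
Hence δ^3 < 751/2017 = 0.37234, and x ↦ x^(1/3) is increasing on (0,∞).
δ < (751/2017)^(1/3) ≈ 0.719.

δ < 0.719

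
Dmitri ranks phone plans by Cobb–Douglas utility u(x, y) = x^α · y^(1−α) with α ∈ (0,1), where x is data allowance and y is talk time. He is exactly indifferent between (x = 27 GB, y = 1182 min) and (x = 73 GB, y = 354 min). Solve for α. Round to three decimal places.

The Cobb–Douglas utilities coincide, so 27^α·1182^(1−α) = 73^α·354^(1−α).
(27/73)^α = (354/1182)^(1−α); take logs: α·ln(27/73) = (1−α)·ln(354/1182), i.e. α·-0.994623 = (1−α)·-1.205666.
So α/(1−α) = (-1.205666)/(-0.994623) = 1.212184, and α = 1.212184/2.212184 ≈ 0.548.

α ≈ 0.548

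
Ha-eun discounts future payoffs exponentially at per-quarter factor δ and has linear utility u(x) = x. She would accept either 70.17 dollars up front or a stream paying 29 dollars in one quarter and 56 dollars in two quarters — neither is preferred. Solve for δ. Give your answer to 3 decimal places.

δ ≈ 0.890

Present value of the stream is 29·δ + 56·δ². Indifference gives 29δ + 56δ² = 70.17.
That is, 56δ² + 29δ − 70.17 = 0, a quadratic in δ.
The positive root is δ = [−29 + √(29² + 4·56·70.17)] / (2·56) = (−29 + 128.682)/112 ≈ 0.890.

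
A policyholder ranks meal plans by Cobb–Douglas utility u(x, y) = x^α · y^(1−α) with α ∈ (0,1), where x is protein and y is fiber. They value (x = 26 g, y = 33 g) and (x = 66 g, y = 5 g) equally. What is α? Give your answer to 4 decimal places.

Set the two utilities equal: 26^α·33^(1−α) = 66^α·5^(1−α).
Taking logs: α·ln 26 + (1−α)·ln 33 = α·ln 66 + (1−α)·ln 5, i.e. α·-0.9315582 = (1−α)·-1.8870696.
Thus α·(-2.8186278) = -1.8870696, so α = -1.8870696/-2.8186278 ≈ 0.6695.

α ≈ 0.6695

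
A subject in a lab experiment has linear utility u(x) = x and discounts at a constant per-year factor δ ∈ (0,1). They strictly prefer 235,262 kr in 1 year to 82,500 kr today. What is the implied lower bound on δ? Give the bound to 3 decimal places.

Under u(x) = x this choice says 82500 < δ·235262.
Dividing through by 235262 gives δ > 0.35067.

δ > 0.351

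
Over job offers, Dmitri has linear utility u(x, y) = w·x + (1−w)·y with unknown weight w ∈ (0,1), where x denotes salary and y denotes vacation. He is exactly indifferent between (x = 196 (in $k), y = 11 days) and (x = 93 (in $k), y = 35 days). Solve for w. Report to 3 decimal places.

w = 0.189

u(196,11) = u(93,35) means w·196 + (1−w)·11 = w·93 + (1−w)·35.
Collecting terms: w·103 = (1−w)·24.
The marginal rate of substitution is 24/103, so w = 24/(103+24) = 0.189.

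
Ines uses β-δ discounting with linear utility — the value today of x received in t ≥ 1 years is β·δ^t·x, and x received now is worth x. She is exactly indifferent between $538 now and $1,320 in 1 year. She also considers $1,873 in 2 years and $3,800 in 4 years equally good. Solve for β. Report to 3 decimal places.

β ≈ 0.581

From the later pair, β·δ^2·1873 = β·δ^4·3800; dividing through, δ^2 = 1873/3800 = 0.49289, so δ = 0.70206.
The first indifference: 538 = β·δ·1320, so β = 538/(δ·1320) = 538/(0.70206·1320) ≈ 0.581.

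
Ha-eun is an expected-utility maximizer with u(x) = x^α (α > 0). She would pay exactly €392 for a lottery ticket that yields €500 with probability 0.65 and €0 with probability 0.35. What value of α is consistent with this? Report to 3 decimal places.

Since u(0) = 0, the lottery's EU is 0.65·500^α.
Indifference: 392^α = 0.65·500^α, so (392/500)^α = 0.65.
α = ln(0.65) / ln(392/500) = -0.430783/-0.243346 ≈ 1.770.

α ≈ 1.770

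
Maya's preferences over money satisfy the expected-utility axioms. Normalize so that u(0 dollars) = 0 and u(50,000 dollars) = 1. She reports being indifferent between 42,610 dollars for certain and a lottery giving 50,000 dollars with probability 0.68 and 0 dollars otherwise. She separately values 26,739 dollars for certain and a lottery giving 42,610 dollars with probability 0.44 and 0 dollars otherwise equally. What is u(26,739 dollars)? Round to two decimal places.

0.30

First, u(42,610 dollars) = 0.68·u(50,000 dollars) + 0.32·u(0 dollars) = 0.68.
Chaining: u(26,739 dollars) = 0.44·0.68 + 0.56·0.00 = 0.2992.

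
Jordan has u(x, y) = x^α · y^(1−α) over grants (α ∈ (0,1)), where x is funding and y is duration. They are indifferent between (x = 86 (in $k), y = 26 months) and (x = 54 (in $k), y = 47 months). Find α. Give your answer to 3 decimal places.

The Cobb–Douglas utilities coincide, so 86^α·26^(1−α) = 54^α·47^(1−α).
Rearrange to (86/54)^α = (47/26)^(1−α) and take logs: α·0.465363 = (1−α)·0.592051.
Thus α·(1.057414) = 0.592051, so α = 0.592051/1.057414 ≈ 0.560.

α ≈ 0.560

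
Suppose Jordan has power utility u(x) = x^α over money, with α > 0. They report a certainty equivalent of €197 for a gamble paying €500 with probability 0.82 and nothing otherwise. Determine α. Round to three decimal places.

α ≈ 0.213

EU(lottery) = 0.82·500^α + 0.18·0 = 0.82·500^α.
Indifference: 197^α = 0.82·500^α, so (197/500)^α = 0.82.
Taking logs: α·ln(197/500) = ln(0.82), so α = -0.198451 / -0.931404 ≈ 0.213.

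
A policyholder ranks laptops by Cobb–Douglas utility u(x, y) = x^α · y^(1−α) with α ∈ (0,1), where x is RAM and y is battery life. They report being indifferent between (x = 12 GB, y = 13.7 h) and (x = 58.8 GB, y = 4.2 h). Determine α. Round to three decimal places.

α ≈ 0.427

Indifference: 12^α · 13.7^(1−α) = 58.8^α · 4.2^(1−α).
(12/58.8)^α = (4.2/13.7)^(1−α); take logs: α·ln(12/58.8) = (1−α)·ln(4.2/13.7), i.e. α·-1.589235 = (1−α)·-1.182311.
Thus α·(-2.771546) = -1.182311, so α = -1.182311/-2.771546 ≈ 0.427.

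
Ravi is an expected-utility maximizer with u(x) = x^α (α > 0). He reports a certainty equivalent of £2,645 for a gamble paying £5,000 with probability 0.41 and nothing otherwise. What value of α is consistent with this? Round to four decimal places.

Since u(0) = 0, the lottery's EU is 0.41·5000^α.
Setting u(2645) equal to that: 2645^α = 0.41·5000^α ⇒ (2645/5000)^α = 0.41.
α = ln(0.41) / ln(2645/5000) = -0.8915981/-0.6367668 ≈ 1.4002.

α ≈ 1.4002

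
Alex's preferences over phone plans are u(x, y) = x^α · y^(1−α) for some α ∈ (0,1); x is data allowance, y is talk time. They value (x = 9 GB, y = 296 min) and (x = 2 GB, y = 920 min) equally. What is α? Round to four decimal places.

α ≈ 0.4299

Set the two utilities equal: 9^α·296^(1−α) = 2^α·920^(1−α).
Rearrange to (9/2)^α = (920/296)^(1−α) and take logs: α·1.5040774 = (1−α)·1.1340142.
Thus α·(2.6380916) = 1.1340142, so α = 1.1340142/2.6380916 ≈ 0.4299.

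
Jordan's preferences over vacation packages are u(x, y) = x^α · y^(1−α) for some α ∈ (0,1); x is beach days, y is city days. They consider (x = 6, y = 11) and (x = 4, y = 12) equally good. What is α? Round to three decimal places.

Indifference: 6^α · 11^(1−α) = 4^α · 12^(1−α).
(6/4)^α = (12/11)^(1−α); take logs: α·ln(6/4) = (1−α)·ln(12/11), i.e. α·0.405465 = (1−α)·0.087011.
Thus α·(0.492476) = 0.087011, so α = 0.087011/0.492476 ≈ 0.177.

α ≈ 0.177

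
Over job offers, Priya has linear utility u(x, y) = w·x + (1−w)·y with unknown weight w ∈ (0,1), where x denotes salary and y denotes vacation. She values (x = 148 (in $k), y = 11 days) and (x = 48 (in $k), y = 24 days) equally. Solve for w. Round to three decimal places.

w = 0.115

Indifference: w·148 + (1−w)·11 = w·48 + (1−w)·24.
Collecting terms: w·100 = (1−w)·13.
So w/(1−w) = 13/100 = 0.1300, giving w = 13/(100+13) = 0.115.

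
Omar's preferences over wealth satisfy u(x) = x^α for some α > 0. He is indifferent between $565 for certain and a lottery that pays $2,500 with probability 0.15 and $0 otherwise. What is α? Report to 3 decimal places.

The lottery's expected utility is 0.15·u(2500) + 0.85·u(0) = 0.15·2500^α (since u(0) = 0 for α > 0).
Indifference: 565^α = 0.15·2500^α, so (565/2500)^α = 0.15.
α = ln(0.15) / ln(565/2500) = -1.897120/-1.487220 ≈ 1.276.

α ≈ 1.276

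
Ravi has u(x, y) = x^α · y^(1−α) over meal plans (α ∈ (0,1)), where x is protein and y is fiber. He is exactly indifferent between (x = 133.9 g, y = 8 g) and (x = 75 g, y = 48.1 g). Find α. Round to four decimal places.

α ≈ 0.7558

The Cobb–Douglas utilities coincide, so 133.9^α·8^(1−α) = 75^α·48.1^(1−α).
Rearrange to (133.9/75)^α = (48.1/8)^(1−α) and take logs: α·0.5796051 = (1−α)·1.7938406.
So α/(1−α) = (1.7938406)/(0.5796051) = 3.0949358, and α = 3.0949358/4.0949358 ≈ 0.7558.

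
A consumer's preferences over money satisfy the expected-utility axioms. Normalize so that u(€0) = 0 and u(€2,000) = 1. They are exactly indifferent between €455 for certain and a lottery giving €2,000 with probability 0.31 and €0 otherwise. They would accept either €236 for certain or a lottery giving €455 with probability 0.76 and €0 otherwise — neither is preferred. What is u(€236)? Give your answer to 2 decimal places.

0.24

The first gamble pins u(€455): it must equal 0.31·1 + 0.69·0 = 0.31.
Then u(€236) = 0.76·u(€455) + 0.24·u(€0) = 0.76·0.31 + 0.24·0.00 = 0.2356.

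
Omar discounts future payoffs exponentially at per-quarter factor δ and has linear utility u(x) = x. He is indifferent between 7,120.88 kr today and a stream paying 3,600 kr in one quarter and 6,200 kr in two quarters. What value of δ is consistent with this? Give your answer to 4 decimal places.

Present value of the stream is 3600·δ + 6200·δ². Indifference gives 3600δ + 6200δ² = 7120.88.
That is, 6200δ² + 3600δ − 7120.88 = 0, a quadratic in δ.
The positive root is δ = [−3600 + √(3600² + 4·6200·7120.88)] / (2·6200) = (−3600 + 13768.000)/12400 ≈ 0.8200.

δ ≈ 0.8200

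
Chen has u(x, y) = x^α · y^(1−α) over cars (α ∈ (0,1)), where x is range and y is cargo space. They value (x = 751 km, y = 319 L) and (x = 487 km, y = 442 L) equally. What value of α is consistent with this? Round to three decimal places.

Indifference: 751^α · 319^(1−α) = 487^α · 442^(1−α).
Rearrange to (751/487)^α = (442/319)^(1−α) and take logs: α·0.433142 = (1−α)·0.326119.
With A = 0.433142 and B = 0.326119: α·A = (1−α)·B, so α = B/(A+B) = 0.326119/0.759261 ≈ 0.430.

α ≈ 0.430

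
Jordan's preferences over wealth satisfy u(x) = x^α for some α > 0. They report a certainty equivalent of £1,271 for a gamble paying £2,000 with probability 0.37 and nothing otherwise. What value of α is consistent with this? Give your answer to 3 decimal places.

α ≈ 2.193

EU(lottery) = 0.37·2000^α + 0.63·0 = 0.37·2000^α.
Indifference: 1271^α = 0.37·2000^α, so (1271/2000)^α = 0.37.
α = ln(0.37) / ln(1271/2000) = -0.994252/-0.453343 ≈ 2.193.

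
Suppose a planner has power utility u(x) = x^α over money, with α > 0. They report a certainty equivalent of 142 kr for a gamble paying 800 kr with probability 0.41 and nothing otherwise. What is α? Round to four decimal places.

Since u(0) = 0, the lottery's EU is 0.41·800^α.
Indifference: 142^α = 0.41·800^α, so (142/800)^α = 0.41.
α = ln(0.41) / ln(142/800) = -0.8915981/-1.7287847 ≈ 0.5157.

α ≈ 0.5157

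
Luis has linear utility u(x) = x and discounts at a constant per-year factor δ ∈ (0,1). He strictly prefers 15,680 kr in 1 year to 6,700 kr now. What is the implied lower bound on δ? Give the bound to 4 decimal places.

The preference means 6700 < δ·15680.
So δ > 6700/15680 = 0.42730.

δ > 0.4273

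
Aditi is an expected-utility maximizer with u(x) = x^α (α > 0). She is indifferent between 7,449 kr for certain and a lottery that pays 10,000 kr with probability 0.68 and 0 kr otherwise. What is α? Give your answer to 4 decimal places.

The lottery's expected utility is 0.68·u(10000) + 0.32·u(0) = 0.68·10000^α (since u(0) = 0 for α > 0).
Equating: 7449^α = 0.68·10000^α, i.e. 0.7449^α = 0.68.
Taking logs: α·ln(7449/10000) = ln(0.68), so α = -0.3856625 / -0.2945053 ≈ 1.3095.

α ≈ 1.3095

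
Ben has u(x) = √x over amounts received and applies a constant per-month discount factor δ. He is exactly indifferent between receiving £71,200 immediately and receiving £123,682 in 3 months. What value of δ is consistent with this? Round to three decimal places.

δ ≈ 0.912

Equating discounted utilities: u(71200) = δ^3·u(123682) ⇒ δ^3 = u(71200)/u(123682).
Since u(x) = √x, δ^3 = √(71200/123682) = 0.75873.
Taking the cube root: δ = 0.75873^(1/3) ≈ 0.912.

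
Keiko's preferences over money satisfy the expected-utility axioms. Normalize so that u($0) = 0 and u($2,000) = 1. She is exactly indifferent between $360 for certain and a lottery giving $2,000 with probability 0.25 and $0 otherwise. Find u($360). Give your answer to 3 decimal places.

0.250

The indifference gives u($360) = 0.25·u($2,000) + 0.75·u($0) = 0.25·1 + 0.75·0 = 0.25.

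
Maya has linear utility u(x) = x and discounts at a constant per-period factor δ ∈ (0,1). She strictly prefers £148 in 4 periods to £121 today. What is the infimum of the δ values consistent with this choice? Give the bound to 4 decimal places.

Comparing present values: 121 < δ^4·148.
Dividing by 148: δ^4 > 0.81757. Both sides are positive, so the 4th root keeps the direction.
δ > (121/148)^(1/4) ≈ 0.9509.

δ > 0.9509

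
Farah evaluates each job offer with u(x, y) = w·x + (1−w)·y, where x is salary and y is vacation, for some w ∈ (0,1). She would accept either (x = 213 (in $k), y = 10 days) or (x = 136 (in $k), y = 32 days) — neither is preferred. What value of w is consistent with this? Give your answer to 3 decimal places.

u(213,10) = u(136,32) means w·213 + (1−w)·10 = w·136 + (1−w)·32.
w·(213−136) = (1−w)·(32−10), i.e. w·77 = (1−w)·22.
So w/(1−w) = 22/77 = 0.2857, giving w = 22/(77+22) = 0.222.

w = 0.222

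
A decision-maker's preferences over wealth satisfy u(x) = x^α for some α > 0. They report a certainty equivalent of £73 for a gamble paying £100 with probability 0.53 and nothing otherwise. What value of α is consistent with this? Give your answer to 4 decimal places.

α ≈ 2.0173

Since u(0) = 0, the lottery's EU is 0.53·100^α.
Equating: 73^α = 0.53·100^α, i.e. 0.7300^α = 0.53.
Take logs: α = ln 0.53 / ln(73/100) ≈ 2.017339.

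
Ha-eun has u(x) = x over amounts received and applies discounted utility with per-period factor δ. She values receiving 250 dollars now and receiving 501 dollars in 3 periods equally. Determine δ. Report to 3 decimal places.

Equating discounted utilities: u(250) = δ^3·u(501) ⇒ δ^3 = u(250)/u(501).
With u(x) = x: δ^3 = 250/501 = 0.49900.
So δ = 0.49900^(1/3) ≈ 0.793.

δ ≈ 0.793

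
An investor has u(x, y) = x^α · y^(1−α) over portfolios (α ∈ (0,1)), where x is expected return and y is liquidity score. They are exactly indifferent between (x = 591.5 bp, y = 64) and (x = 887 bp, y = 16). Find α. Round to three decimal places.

α ≈ 0.774

Set the two utilities equal: 591.5^α·64^(1−α) = 887^α·16^(1−α).
Rearrange to (591.5/887)^α = (16/64)^(1−α) and take logs: α·-0.405183 = (1−α)·-1.386294.
Thus α·(-1.791477) = -1.386294, so α = -1.386294/-1.791477 ≈ 0.774.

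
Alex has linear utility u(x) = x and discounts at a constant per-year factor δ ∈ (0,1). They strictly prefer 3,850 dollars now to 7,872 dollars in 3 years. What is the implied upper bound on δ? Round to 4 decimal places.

δ < 0.7879

Under u(x) = x this choice says 3850 > δ^3·7872.
Hence δ^3 < 3850/7872 = 0.48908, and x ↦ x^(1/3) is increasing on (0,∞).
δ < (3850/7872)^(1/3) ≈ 0.7879.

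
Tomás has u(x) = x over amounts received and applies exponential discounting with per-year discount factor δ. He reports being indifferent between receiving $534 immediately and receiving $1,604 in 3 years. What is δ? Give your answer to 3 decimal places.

Equating discounted utilities: u(534) = δ^3·u(1604) ⇒ δ^3 = u(534)/u(1604).
With u(x) = x: δ^3 = 534/1604 = 0.33292.
Hence δ = (0.33292)^(1/3) = 0.69307.

δ ≈ 0.693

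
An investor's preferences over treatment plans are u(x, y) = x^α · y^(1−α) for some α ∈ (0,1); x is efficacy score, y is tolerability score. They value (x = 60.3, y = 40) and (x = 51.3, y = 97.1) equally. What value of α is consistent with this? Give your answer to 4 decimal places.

The Cobb–Douglas utilities coincide, so 60.3^α·40^(1−α) = 51.3^α·97.1^(1−α).
Rearrange to (60.3/51.3)^α = (97.1/40)^(1−α) and take logs: α·0.1616414 = (1−α)·0.8868619.
With A = 0.1616414 and B = 0.8868619: α·A = (1−α)·B, so α = B/(A+B) = 0.8868619/1.0485033 ≈ 0.8458.

α ≈ 0.8458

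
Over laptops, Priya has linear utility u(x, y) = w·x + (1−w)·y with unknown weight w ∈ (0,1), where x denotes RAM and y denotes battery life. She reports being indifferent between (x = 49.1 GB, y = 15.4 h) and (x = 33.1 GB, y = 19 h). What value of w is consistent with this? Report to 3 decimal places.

w = 0.184

Equating utilities: w·49.1 + (1−w)·15.4 = w·33.1 + (1−w)·19.
w·(49.1−33.1) = (1−w)·(19−15.4), i.e. w·16 = (1−w)·3.6.
The marginal rate of substitution is 3.6/16, so w = 3.6/(16+3.6) = 0.184.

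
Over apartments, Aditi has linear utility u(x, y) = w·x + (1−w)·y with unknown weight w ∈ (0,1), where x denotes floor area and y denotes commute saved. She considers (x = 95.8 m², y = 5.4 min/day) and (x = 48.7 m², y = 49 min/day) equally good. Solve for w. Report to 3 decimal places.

w = 0.481

u(95.8,5.4) = u(48.7,49) means w·95.8 + (1−w)·5.4 = w·48.7 + (1−w)·49.
Rearranging, 47.1·w − 43.6·(1−w) = 0.
So w/(1−w) = 43.6/47.1 = 0.9257, giving w = 43.6/(47.1+43.6) = 0.481.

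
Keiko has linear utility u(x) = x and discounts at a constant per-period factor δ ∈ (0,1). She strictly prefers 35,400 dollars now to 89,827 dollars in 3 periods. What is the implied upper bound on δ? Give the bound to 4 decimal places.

δ < 0.7332

The preference means 35400 > δ^3·89827.
Hence δ^3 < 35400/89827 = 0.39409, and x ↦ x^(1/3) is increasing on (0,∞).
δ < 0.39409^(1/3) = 0.7332.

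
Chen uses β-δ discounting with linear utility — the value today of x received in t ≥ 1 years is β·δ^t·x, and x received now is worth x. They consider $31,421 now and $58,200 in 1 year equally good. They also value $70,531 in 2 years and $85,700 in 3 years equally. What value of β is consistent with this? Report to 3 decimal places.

β ≈ 0.656

Both payoffs in the second observation are in the future, so β drops out: δ^2·70531 = δ^3·85700 ⇒ δ = 70531/85700 = 0.82300.
Now use the now-vs-future pair: 31421 = β·δ·58200 gives β = 31421/(0.82300·58200) ≈ 0.656.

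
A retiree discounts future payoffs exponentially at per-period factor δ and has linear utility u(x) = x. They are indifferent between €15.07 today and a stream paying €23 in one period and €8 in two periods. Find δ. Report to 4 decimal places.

The stream is worth 23δ + 8δ² today, so 23δ + 8δ² = 15.07.
Rearranged: 8δ² + 23δ − 15.07 = 0.
The positive root is δ = [−23 + √(23² + 4·8·15.07)] / (2·8) = (−23 + 31.800)/16 ≈ 0.5500.

δ ≈ 0.5500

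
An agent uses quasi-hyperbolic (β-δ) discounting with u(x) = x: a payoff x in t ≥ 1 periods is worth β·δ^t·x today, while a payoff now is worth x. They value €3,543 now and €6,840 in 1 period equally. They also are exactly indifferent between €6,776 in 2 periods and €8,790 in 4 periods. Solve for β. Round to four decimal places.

From the later pair, β·δ^2·6776 = β·δ^4·8790; dividing through, δ^2 = 6776/8790 = 0.77088, so δ = 0.87800.
Substituting δ into 3543 = β·δ·6840: β = 3543/(6005.489) ≈ 0.5900.

β ≈ 0.5900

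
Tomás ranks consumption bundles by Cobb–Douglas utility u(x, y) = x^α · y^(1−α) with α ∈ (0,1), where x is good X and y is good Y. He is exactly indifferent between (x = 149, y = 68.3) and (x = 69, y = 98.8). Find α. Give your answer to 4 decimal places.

The Cobb–Douglas utilities coincide, so 149^α·68.3^(1−α) = 69^α·98.8^(1−α).
Taking logs: α·ln 149 + (1−α)·ln 68.3 = α·ln 69 + (1−α)·ln 98.8, i.e. α·0.7698398 = (1−α)·0.3691878.
So α/(1−α) = (0.3691878)/(0.7698398) = 0.4795644, and α = 0.4795644/1.4795644 ≈ 0.3241.

α ≈ 0.3241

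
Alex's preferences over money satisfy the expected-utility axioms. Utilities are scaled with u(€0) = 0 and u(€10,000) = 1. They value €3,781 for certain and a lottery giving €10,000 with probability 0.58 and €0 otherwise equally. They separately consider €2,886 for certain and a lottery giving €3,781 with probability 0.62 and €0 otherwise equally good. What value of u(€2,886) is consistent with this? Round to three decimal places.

First, u(€3,781) = 0.58·u(€10,000) + 0.42·u(€0) = 0.58.
The second indifference gives u(€2,886) = 0.62·u(€3,781) + 0.38·u(€0) = 0.62·0.58 + 0.38·0.00 = 0.3596.

0.360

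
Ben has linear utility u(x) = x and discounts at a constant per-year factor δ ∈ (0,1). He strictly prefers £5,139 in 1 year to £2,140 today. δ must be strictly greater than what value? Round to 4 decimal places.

δ > 0.4164

The preference means 2140 < δ·5139.
Dividing through by 5139 gives δ > 0.41642.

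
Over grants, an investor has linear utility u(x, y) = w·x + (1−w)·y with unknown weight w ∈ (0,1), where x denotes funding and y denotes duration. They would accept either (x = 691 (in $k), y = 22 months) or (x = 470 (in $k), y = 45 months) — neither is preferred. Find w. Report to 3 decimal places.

Indifference: w·691 + (1−w)·22 = w·470 + (1−w)·45.
w·(691−470) = (1−w)·(45−22), i.e. w·221 = (1−w)·23.
The marginal rate of substitution is 23/221, so w = 23/(221+23) = 0.094.

w = 0.094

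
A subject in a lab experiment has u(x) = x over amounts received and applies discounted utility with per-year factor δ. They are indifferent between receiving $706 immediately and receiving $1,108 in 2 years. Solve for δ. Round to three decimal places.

δ ≈ 0.798

The payoff in 2 years is discounted by δ^2, so u(706) = δ^2·u(1108) and δ^2 = u(706)/u(1108).
With u(x) = x: δ^2 = 706/1108 = 0.63718.
Taking the square root: δ = 0.63718^(1/2) ≈ 0.798.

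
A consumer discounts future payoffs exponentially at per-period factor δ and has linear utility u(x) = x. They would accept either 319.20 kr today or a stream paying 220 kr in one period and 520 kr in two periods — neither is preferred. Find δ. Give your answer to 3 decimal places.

Present value of the stream is 220·δ + 520·δ². Indifference gives 220δ + 520δ² = 319.20.
Rearranged: 520δ² + 220δ − 319.20 = 0.
By the quadratic formula (taking the positive root), δ = (−220 + √712336.00) / 1040 ≈ 0.600.

δ ≈ 0.600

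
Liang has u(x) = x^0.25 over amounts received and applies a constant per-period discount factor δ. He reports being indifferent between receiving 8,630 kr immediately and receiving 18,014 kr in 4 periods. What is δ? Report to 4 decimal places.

δ ≈ 0.9550

The payoff in 4 periods is discounted by δ^4, so u(8630) = δ^4·u(18014) and δ^4 = u(8630)/u(18014).
Since u(x) = x^0.25, δ^4 = (8630/18014)^0.25 = 0.47907^0.25 = 0.83196.
Hence δ = (0.83196)^(1/4) = 0.955048.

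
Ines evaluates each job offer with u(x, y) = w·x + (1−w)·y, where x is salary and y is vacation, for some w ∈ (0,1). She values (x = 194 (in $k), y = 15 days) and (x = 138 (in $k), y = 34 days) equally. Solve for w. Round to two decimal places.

Equating utilities: w·194 + (1−w)·15 = w·138 + (1−w)·34.
Collecting terms: w·56 = (1−w)·19.
Hence w = 19/(56+19) = 19/75 = 0.25.

w = 0.25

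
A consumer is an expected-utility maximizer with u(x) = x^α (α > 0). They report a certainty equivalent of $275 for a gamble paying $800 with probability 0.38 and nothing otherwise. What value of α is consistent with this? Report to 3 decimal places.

α ≈ 0.906

Since u(0) = 0, the lottery's EU is 0.38·800^α.
Indifference: 275^α = 0.38·800^α, so (275/800)^α = 0.38.
α = ln(0.38) / ln(275/800) = -0.967584/-1.067841 ≈ 0.906.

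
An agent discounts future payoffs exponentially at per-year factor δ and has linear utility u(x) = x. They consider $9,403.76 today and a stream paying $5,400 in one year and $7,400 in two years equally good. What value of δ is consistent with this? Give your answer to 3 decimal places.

δ ≈ 0.820

The stream is worth 5400δ + 7400δ² today, so 5400δ + 7400δ² = 9403.76.
Rearranged: 7400δ² + 5400δ − 9403.76 = 0.
By the quadratic formula (taking the positive root), δ = (−5400 + √307511296.00) / 14800 ≈ 0.820.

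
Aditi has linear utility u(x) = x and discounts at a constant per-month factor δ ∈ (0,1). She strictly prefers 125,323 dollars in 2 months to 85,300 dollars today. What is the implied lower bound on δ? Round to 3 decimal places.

δ > 0.825

Under u(x) = x this choice says 85300 < δ^2·125323.
Hence δ^2 > 85300/125323 = 0.68064, and x ↦ x^(1/2) is increasing on (0,∞).
δ > 0.68064^(1/2) = 0.825.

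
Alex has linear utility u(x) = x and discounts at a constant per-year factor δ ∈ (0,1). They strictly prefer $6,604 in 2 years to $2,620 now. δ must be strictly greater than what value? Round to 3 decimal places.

The preference means 2620 < δ^2·6604.
Dividing by 6604: δ^2 > 0.39673. Both sides are positive, so the square root keeps the direction.
δ > (2620/6604)^(1/2) ≈ 0.630.

δ > 0.630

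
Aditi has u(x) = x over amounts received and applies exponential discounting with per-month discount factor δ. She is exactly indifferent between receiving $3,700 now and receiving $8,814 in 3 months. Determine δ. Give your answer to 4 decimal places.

Indifference means u(3700) = δ^3 · u(8814), so δ^3 = u(3700)/u(8814).
With u(x) = x: δ^3 = 3700/8814 = 0.41979.
So δ = 0.41979^(1/3) ≈ 0.7488.

δ ≈ 0.7488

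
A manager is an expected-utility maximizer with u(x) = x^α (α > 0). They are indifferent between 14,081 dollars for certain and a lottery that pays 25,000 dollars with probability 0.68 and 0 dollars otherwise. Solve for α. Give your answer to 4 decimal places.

Since u(0) = 0, the lottery's EU is 0.68·25000^α.
Setting u(14081) equal to that: 14081^α = 0.68·25000^α ⇒ (14081/25000)^α = 0.68.
Take logs: α = ln 0.68 / ln(14081/25000) ≈ 0.671828.

α ≈ 0.6718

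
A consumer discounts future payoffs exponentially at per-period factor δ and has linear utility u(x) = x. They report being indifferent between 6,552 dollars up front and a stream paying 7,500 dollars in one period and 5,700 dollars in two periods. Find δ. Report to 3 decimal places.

The stream is worth 7500δ + 5700δ² today, so 7500δ + 5700δ² = 6552.
Rearranged: 5700δ² + 7500δ − 6552 = 0.
By the quadratic formula (taking the positive root), δ = (−7500 + √205635600.00) / 11400 ≈ 0.600.

δ ≈ 0.600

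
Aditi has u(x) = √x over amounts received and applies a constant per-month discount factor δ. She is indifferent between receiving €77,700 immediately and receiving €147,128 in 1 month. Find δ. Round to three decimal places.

The payoff in 1 month is discounted by δ, so u(77700) = δ·u(147128) and δ = u(77700)/u(147128).
Since u(x) = √x, δ = √(77700/147128) = 0.72671.

δ ≈ 0.727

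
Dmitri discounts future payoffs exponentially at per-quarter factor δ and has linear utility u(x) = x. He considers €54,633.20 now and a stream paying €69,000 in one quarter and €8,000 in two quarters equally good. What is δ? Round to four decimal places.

Equating present values: 54633.20 = 69000δ + 8000δ².
That is, 8000δ² + 69000δ − 54633.20 = 0, a quadratic in δ.
δ = (−69000 + √(69000² + 4·8000·54633.20)) / (2·8000) = (−69000 + √6509262400.00) / 16000 ≈ 0.7300.

δ ≈ 0.7300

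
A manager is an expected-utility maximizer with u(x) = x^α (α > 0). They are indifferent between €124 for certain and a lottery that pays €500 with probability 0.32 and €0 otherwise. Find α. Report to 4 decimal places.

α ≈ 0.8172

The lottery's expected utility is 0.32·u(500) + 0.68·u(0) = 0.32·500^α (since u(0) = 0 for α > 0).
Indifference: 124^α = 0.32·500^α, so (124/500)^α = 0.32.
α = ln(0.32) / ln(124/500) = -1.1394343/-1.3943265 ≈ 0.8172.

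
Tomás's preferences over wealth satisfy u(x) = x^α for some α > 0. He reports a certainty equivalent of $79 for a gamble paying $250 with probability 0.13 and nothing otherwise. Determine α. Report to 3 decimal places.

α ≈ 1.771

The lottery's expected utility is 0.13·u(250) + 0.87·u(0) = 0.13·250^α (since u(0) = 0 for α > 0).
Equating: 79^α = 0.13·250^α, i.e. 0.3160^α = 0.13.
α = ln(0.13) / ln(79/250) = -2.040221/-1.152013 ≈ 1.771.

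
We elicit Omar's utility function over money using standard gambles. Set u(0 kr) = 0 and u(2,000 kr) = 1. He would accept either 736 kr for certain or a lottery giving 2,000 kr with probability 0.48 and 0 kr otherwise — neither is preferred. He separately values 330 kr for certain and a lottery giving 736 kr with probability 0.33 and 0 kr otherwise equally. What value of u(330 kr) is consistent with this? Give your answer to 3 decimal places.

First, u(736 kr) = 0.48·u(2,000 kr) + 0.52·u(0 kr) = 0.48.
Then u(330 kr) = 0.33·u(736 kr) + 0.67·u(0 kr) = 0.33·0.48 + 0.67·0.00 = 0.1584.

0.158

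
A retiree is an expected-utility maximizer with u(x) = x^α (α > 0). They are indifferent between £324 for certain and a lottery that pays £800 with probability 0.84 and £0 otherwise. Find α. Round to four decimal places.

The lottery's expected utility is 0.84·u(800) + 0.16·u(0) = 0.84·800^α (since u(0) = 0 for α > 0).
Indifference: 324^α = 0.84·800^α, so (324/800)^α = 0.84.
Taking logs: α·ln(324/800) = ln(0.84), so α = -0.1743534 / -0.9038682 ≈ 0.1929.

α ≈ 0.1929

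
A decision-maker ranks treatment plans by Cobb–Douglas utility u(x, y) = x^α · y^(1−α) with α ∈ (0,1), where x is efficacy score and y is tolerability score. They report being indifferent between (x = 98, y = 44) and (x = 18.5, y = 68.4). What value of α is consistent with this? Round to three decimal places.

Indifference: 98^α · 44^(1−α) = 18.5^α · 68.4^(1−α).
(98/18.5)^α = (68.4/44)^(1−α); take logs: α·ln(98/18.5) = (1−α)·ln(68.4/44), i.e. α·1.667197 = (1−α)·0.441183.
With A = 1.667197 and B = 0.441183: α·A = (1−α)·B, so α = B/(A+B) = 0.441183/2.108380 ≈ 0.209.

α ≈ 0.209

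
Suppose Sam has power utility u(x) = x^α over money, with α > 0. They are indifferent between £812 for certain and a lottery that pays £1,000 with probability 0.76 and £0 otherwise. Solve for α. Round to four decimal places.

α ≈ 1.3178

Since u(0) = 0, the lottery's EU is 0.76·1000^α.
Indifference: 812^α = 0.76·1000^α, so (812/1000)^α = 0.76.
Taking logs: α·ln(812/1000) = ln(0.76), so α = -0.2744368 / -0.2082549 ≈ 1.3178.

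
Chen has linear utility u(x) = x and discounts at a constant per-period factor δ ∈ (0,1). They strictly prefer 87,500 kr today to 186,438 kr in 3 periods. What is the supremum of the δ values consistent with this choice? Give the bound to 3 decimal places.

Comparing present values: 87500 > δ^3·186438.
So δ^3 < 87500/186438 = 0.46932; taking the cube root of both positive sides preserves the inequality.
δ < 0.46932^(1/3) = 0.777.

δ < 0.777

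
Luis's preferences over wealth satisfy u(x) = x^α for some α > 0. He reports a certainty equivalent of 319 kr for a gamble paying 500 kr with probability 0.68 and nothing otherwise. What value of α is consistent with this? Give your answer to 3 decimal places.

α ≈ 0.858

Since u(0) = 0, the lottery's EU is 0.68·500^α.
Setting u(319) equal to that: 319^α = 0.68·500^α ⇒ (319/500)^α = 0.68.
α = ln(0.68) / ln(319/500) = -0.385662/-0.449417 ≈ 0.858.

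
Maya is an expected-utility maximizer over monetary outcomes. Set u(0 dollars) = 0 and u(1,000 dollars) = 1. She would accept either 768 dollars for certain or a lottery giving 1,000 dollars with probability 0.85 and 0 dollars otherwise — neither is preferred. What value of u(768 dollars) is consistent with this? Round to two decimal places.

The indifference gives u(768 dollars) = 0.85·u(1,000 dollars) + 0.15·u(0 dollars) = 0.85·1 + 0.15·0 = 0.85.

0.85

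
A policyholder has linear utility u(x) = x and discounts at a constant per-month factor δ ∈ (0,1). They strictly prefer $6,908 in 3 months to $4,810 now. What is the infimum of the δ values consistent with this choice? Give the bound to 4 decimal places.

The preference means 4810 < δ^3·6908.
Dividing by 6908: δ^3 > 0.69629. Both sides are positive, so the cube root keeps the direction.
δ > (4810/6908)^(1/3) ≈ 0.8863.

δ > 0.8863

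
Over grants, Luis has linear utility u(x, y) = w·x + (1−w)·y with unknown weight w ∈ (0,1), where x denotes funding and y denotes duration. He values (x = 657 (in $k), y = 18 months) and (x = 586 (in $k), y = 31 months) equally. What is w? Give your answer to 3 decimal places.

u(657,18) = u(586,31) means w·657 + (1−w)·18 = w·586 + (1−w)·31.
w·(657−586) = (1−w)·(31−18), i.e. w·71 = (1−w)·13.
Hence w = 13/(71+13) = 13/84 = 0.155.

w = 0.155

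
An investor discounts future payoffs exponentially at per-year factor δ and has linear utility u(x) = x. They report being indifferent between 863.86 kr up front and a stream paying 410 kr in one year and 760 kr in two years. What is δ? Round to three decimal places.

δ ≈ 0.830

Present value of the stream is 410·δ + 760·δ². Indifference gives 410δ + 760δ² = 863.86.
Rearranged: 760δ² + 410δ − 863.86 = 0.
δ = (−410 + √(410² + 4·760·863.86)) / (2·760) = (−410 + √2794234.40) / 1520 ≈ 0.830.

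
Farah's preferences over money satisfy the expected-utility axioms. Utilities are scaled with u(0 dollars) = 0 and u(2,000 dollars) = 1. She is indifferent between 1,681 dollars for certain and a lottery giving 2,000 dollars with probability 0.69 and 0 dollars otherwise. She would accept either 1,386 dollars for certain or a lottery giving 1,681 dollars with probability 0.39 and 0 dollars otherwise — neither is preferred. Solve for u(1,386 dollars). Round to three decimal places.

0.269

From the first indifference, u(1,681 dollars) = 0.69·u(2,000 dollars) + 0.31·u(0 dollars) = 0.69·1 + 0.31·0 = 0.69.
Then u(1,386 dollars) = 0.39·u(1,681 dollars) + 0.61·u(0 dollars) = 0.39·0.69 + 0.61·0.00 = 0.2691.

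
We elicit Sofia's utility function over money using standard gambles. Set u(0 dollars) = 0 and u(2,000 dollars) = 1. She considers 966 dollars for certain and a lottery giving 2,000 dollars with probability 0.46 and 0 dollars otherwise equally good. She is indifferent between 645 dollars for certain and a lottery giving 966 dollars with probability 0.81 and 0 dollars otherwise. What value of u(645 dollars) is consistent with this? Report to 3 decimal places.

First, u(966 dollars) = 0.46·u(2,000 dollars) + 0.54·u(0 dollars) = 0.46.
Then u(645 dollars) = 0.81·u(966 dollars) + 0.19·u(0 dollars) = 0.81·0.46 + 0.19·0.00 = 0.3726.

0.373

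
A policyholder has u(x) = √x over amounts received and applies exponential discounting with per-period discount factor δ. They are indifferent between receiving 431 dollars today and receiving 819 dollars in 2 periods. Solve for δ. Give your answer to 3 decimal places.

δ ≈ 0.852

The payoff in 2 periods is discounted by δ^2, so u(431) = δ^2·u(819) and δ^2 = u(431)/u(819).
Since u(x) = √x, δ^2 = √(431/819) = 0.72543.
Hence δ = (0.72543)^(1/2) = 0.85172.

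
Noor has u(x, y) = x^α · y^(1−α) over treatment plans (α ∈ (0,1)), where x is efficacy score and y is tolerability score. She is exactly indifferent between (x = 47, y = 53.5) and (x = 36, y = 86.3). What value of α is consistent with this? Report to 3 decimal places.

α ≈ 0.642

Set the two utilities equal: 47^α·53.5^(1−α) = 36^α·86.3^(1−α).
Taking logs: α·ln 47 + (1−α)·ln 53.5 = α·ln 36 + (1−α)·ln 86.3, i.e. α·0.266629 = (1−α)·0.478148.
So α/(1−α) = (0.478148)/(0.266629) = 1.793308, and α = 1.793308/2.793308 ≈ 0.642.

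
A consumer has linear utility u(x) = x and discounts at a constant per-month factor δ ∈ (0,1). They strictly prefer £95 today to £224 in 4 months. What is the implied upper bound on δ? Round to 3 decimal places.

δ < 0.807

Comparing present values: 95 > δ^4·224.
So δ^4 < 95/224 = 0.42411; taking the 4th root of both positive sides preserves the inequality.
δ < 0.42411^(1/4) = 0.807.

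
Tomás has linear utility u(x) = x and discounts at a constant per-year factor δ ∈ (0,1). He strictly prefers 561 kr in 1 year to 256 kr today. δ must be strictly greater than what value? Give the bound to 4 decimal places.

δ > 0.4563

The preference means 256 < δ·561.
Dividing through by 561 gives δ > 0.45633.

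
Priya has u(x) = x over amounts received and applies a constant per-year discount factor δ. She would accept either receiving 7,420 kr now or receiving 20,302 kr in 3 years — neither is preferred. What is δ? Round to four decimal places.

Equating discounted utilities: u(7420) = δ^3·u(20302) ⇒ δ^3 = u(7420)/u(20302).
With u(x) = x: δ^3 = 7420/20302 = 0.36548.
Hence δ = (0.36548)^(1/3) = 0.714971.

δ ≈ 0.7150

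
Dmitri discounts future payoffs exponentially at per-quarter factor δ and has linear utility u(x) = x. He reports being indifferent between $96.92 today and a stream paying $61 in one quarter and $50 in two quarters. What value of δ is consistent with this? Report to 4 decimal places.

δ ≈ 0.9100

Equating present values: 96.92 = 61δ + 50δ².
Rearranged: 50δ² + 61δ − 96.92 = 0.
The positive root is δ = [−61 + √(61² + 4·50·96.92)] / (2·50) = (−61 + 152.003)/100 ≈ 0.9100.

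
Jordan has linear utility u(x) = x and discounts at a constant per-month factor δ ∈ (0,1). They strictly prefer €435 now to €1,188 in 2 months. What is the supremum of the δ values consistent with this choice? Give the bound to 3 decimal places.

δ < 0.605

Under u(x) = x this choice says 435 > δ^2·1188.
Hence δ^2 < 435/1188 = 0.36616, and x ↦ x^(1/2) is increasing on (0,∞).
δ < 0.36616^(1/2) = 0.605.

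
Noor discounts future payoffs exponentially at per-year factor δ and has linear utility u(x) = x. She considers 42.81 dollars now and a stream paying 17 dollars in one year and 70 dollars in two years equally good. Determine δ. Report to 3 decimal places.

δ ≈ 0.670

The stream is worth 17δ + 70δ² today, so 17δ + 70δ² = 42.81.
Rearranged: 70δ² + 17δ − 42.81 = 0.
δ = (−17 + √(17² + 4·70·42.81)) / (2·70) = (−17 + √12275.80) / 140 ≈ 0.670.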